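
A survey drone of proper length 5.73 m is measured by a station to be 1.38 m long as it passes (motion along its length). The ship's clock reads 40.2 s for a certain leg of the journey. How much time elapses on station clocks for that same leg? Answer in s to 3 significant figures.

Δt ≈ 167 s

Length contraction ⇒ γ = L₀/L = 5.73/1.38 = 4.1522
Time dilation: Δt = γτ₀ = 4.1522 × 40.2 s = 167 s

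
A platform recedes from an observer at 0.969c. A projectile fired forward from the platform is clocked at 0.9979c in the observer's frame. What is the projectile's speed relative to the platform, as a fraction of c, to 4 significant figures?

Inverse velocity addition: u' = (u − v)/(1 − uv/c²)
= (0.9979 − 0.969)/(1 − 0.9979×0.969) = 0.02890/0.0330349 = 0.8748

u' ≈ 0.8748c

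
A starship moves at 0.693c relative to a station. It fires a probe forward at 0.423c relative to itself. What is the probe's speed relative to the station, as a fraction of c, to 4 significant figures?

u ≈ 0.8630c

Relativistic velocity addition: u = (u' + v)/(1 + u'v/c²)
= (0.423 + 0.693)/(1 + 0.423×0.693) = 1.116/1.29314 = 0.8630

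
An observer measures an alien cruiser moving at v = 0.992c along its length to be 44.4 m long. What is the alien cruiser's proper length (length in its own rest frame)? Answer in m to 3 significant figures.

γ = 1/√(1 − 0.992²) = 7.9216
L₀ = γL = 7.9216 × 44.4 = 352 m

L₀ ≈ 352 m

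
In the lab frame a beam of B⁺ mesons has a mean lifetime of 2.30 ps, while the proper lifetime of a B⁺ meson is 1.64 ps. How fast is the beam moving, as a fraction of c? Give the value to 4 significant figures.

γ = Δt/τ₀ = 2.30/1.64 = 1.40244
β = √(1 − 1/γ²) = √(1 − 1/1.40244²) = 0.7011

β ≈ 0.7011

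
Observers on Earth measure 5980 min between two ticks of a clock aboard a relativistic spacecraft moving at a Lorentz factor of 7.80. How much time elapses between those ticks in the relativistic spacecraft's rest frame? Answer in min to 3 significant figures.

τ₀ ≈ 767 min

γ = 7.80 (given)
Proper time: τ₀ = Δt/γ = 5980/7.80 = 767 min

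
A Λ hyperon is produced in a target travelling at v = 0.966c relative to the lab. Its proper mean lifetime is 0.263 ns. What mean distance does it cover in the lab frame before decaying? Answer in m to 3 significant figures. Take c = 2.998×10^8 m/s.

γ = 1/√(1 − 0.966²) = 3.8678
Dilated lifetime: Δt = γτ₀ = 3.8678 × 0.263 ns = 1.0172 ns
d = vΔt = 0.966c × 1.0172 ns = 2.8961×10^8 m/s × 1.0172×10^-9 s = 0.295 m

d ≈ 0.295 m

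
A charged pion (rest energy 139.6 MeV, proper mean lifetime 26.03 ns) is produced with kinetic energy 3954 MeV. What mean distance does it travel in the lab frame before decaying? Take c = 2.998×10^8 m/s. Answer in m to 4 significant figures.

d ≈ 228.7 m

γ = 1 + K/(m₀c²) = 1 + 3954/139.6 = 29.3238
β = √(1 − 1/γ²) = 0.999418
Dilated lifetime: γτ₀ = 29.3238 × 26.03 ns = 763.298 ns
d = βc·γτ₀ = 0.999418 × (2.998×10^8 m/s) × 7.63298×10^-7 s = 228.7 m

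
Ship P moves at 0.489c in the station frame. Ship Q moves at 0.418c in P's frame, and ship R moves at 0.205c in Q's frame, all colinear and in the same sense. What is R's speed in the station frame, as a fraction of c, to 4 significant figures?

u ≈ 0.8299c

Compose boost 2: (0.418 + 0.489)/(1 + 0.418×0.489) = 0.9070/1.20440 = 0.753071
Compose boost 3: (0.205 + 0.753071)/(1 + 0.205×0.753071) = 0.958071/1.15438 = 0.8299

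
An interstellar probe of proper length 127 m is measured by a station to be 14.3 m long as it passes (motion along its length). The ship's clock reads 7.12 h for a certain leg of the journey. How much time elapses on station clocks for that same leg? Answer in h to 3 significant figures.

Length contraction ⇒ γ = L₀/L = 127/14.3 = 8.8811
Time dilation: Δt = γτ₀ = 8.8811 × 7.12 h = 63.2 h

Δt ≈ 63.2 h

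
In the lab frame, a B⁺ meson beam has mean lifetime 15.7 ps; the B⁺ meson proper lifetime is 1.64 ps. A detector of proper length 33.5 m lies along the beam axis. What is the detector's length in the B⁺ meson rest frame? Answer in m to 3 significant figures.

L ≈ 3.50 m

Time dilation ⇒ γ = Δt/τ₀ = 15.7/1.64 = 9.5732
Length contraction: L = L₀/γ = 33.5/9.5732 = 3.50 m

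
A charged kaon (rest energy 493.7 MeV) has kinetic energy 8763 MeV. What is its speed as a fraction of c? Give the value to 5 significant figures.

β ≈ 0.99858

γ = 1 + K/(m₀c²) = 1 + 8763/493.7 = 18.74965
β = √(1 − 1/γ²) = 0.99858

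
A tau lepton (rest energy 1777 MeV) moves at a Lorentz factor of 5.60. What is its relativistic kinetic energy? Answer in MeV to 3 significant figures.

K ≈ 8170 MeV

γ = 5.60 (given)
K = (γ − 1)m₀c² = (5.60 − 1) × 1777 MeV = 4.6000 × 1777 MeV = 8170 MeV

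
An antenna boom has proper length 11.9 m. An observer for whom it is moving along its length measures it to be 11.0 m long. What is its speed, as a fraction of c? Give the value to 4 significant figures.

β ≈ 0.3815

γ = L₀/L = 11.9/11.0 = 1.08182
β = √(1 − 1/γ²) = 0.3815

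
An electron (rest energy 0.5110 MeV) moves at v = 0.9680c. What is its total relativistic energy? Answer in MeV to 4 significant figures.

γ = 1/√(1 − 0.9680²) = 3.98485
E = γm₀c² = 3.98485 × 0.5110 MeV = 2.036 MeV

E ≈ 2.036 MeV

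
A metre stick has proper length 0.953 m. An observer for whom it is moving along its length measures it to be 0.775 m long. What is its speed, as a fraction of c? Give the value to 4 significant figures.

γ = L₀/L = 0.953/0.775 = 1.22968
β = √(1 − 1/γ²) = 0.5820

β ≈ 0.5820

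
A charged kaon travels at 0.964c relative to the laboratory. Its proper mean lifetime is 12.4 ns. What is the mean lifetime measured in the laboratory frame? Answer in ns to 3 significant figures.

γ = 1/√(1 − 0.964²) = 3.7608
Time dilation: Δt = γτ₀ = 3.7608 × 12.4 ns = 46.6 ns

Δt ≈ 46.6 ns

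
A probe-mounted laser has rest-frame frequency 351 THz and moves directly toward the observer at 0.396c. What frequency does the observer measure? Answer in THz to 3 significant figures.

f_obs ≈ 534 THz

Relativistic Doppler: f_obs = f_src √((1+β)/(1−β))
= 351 × √(1.3960/0.60400) = 351 × 1.5203 = 534 THz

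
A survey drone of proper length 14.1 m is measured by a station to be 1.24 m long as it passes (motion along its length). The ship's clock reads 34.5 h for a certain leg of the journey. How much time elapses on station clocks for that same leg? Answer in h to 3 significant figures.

Length contraction ⇒ γ = L₀/L = 14.1/1.24 = 11.371
Time dilation: Δt = γτ₀ = 11.371 × 34.5 h = 392 h

Δt ≈ 392 h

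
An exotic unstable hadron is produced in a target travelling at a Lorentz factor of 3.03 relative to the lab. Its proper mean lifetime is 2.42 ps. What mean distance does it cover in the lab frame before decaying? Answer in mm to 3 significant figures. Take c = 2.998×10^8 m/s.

d ≈ 2.08 mm

β = √(1 − 1/γ²) = √(1 − 1/3.03²) = 0.94397
Dilated lifetime: Δt = γτ₀ = 3.03 × 2.42 ps = 7.3326 ps
d = vΔt = 0.94397c × 7.3326 ps = 2.8300×10^8 m/s × 7.3326×10^-12 s = 2.08 mm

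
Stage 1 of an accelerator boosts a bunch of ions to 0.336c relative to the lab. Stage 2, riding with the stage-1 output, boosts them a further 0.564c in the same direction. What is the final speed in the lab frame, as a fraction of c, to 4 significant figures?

Compose boost 2: (0.564 + 0.336)/(1 + 0.564×0.336) = 0.9000/1.18950 = 0.7566

u ≈ 0.7566c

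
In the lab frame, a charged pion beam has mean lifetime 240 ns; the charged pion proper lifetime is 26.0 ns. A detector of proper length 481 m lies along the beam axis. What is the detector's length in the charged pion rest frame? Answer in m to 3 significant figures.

L ≈ 52.1 m

Time dilation ⇒ γ = Δt/τ₀ = 240/26.0 = 9.2308
Length contraction: L = L₀/γ = 481/9.2308 = 52.1 m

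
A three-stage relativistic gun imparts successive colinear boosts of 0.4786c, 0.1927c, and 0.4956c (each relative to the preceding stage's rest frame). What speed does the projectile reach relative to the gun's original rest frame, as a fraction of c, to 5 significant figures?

Compose boost 2: (0.1927 + 0.4786)/(1 + 0.1927×0.4786) = 0.67130/1.092226 = 0.6146163
Compose boost 3: (0.4956 + 0.6146163)/(1 + 0.4956×0.6146163) = 1.110216/1.304604 = 0.85100

u ≈ 0.85100c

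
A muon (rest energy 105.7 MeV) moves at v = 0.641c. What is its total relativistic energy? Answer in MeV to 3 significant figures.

γ = 1/√(1 − 0.641²) = 1.3029
E = γm₀c² = 1.3029 × 105.7 MeV = 138 MeV

E ≈ 138 MeV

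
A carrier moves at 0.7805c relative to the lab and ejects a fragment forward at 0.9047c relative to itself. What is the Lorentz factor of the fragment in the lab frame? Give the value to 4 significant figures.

u_lab = (0.9047 + 0.7805)/(1 + 0.9047×0.7805) = 1.6852/1.706118 = 0.9877392
γ = 1/√(1 − 0.9877392²) = 6.406

γ ≈ 6.406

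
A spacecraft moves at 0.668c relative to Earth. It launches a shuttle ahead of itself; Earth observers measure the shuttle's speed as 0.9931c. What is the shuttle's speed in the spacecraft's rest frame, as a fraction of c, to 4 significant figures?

Inverse velocity addition: u' = (u − v)/(1 − uv/c²)
= (0.9931 − 0.668)/(1 − 0.9931×0.668) = 0.3251/0.336609 = 0.9658

u' ≈ 0.9658c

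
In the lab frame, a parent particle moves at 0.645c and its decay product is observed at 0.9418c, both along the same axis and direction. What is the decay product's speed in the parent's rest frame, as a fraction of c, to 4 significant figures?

u' ≈ 0.7561c

Inverse velocity addition: u' = (u − v)/(1 − uv/c²)
= (0.9418 − 0.645)/(1 − 0.9418×0.645) = 0.2968/0.392539 = 0.7561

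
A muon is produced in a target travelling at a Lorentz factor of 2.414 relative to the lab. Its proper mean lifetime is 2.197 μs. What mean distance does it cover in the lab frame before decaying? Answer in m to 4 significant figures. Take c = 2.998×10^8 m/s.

β = √(1 − 1/γ²) = √(1 − 1/2.414²) = 0.910163
Dilated lifetime: Δt = γτ₀ = 2.414 × 2.197 μs = 5.30356 μs
d = vΔt = 0.910163c × 5.30356 μs = 2.72867×10^8 m/s × 5.30356×10^-6 s = 1447 m

d ≈ 1447 m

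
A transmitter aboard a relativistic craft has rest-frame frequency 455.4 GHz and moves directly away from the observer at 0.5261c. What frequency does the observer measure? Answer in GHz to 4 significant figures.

f_obs ≈ 253.8 GHz

Relativistic Doppler: f_obs = f_src √((1−β)/(1+β))
= 455.4 × √(0.473900/1.52610) = 455.4 × 0.557252 = 253.8 GHz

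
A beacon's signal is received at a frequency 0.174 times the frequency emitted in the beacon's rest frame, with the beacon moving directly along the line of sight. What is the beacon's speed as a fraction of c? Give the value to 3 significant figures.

f_obs/f_src = √((1−β)/(1+β)) = 0.174  ⇒  (1−β)/(1+β) = 0.030276
β = |1 − D²|/(1 + D²) = |1 − 0.030276|/(1 + 0.030276) = 0.941

β ≈ 0.941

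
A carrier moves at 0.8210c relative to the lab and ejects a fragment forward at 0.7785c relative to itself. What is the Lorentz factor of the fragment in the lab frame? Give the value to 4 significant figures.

u_lab = (0.7785 + 0.8210)/(1 + 0.7785×0.8210) = 1.5995/1.639148 = 0.9758115
γ = 1/√(1 − 0.9758115²) = 4.574

γ ≈ 4.574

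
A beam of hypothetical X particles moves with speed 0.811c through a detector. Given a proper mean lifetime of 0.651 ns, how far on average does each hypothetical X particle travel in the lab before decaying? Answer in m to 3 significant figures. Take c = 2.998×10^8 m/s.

γ = 1/√(1 − 0.811²) = 1.7093
Dilated lifetime: Δt = γτ₀ = 1.7093 × 0.651 ns = 1.1127 ns
d = vΔt = 0.811c × 1.1127 ns = 2.4314×10^8 m/s × 1.1127×10^-9 s = 0.271 m

d ≈ 0.271 m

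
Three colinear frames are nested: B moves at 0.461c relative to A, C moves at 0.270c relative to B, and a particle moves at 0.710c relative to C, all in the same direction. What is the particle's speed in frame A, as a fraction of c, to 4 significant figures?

Compose boost 2: (0.270 + 0.461)/(1 + 0.270×0.461) = 0.7310/1.12447 = 0.650084
Compose boost 3: (0.710 + 0.650084)/(1 + 0.710×0.650084) = 1.36008/1.46156 = 0.9306

u ≈ 0.9306c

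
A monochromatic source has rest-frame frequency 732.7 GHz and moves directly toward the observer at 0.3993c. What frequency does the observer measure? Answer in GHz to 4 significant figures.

Relativistic Doppler: f_obs = f_src √((1+β)/(1−β))
= 732.7 × √(1.39930/0.600700) = 732.7 × 1.52625 = 1118 GHz

f_obs ≈ 1118 GHz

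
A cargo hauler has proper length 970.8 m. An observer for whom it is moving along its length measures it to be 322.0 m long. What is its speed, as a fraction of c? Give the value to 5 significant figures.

β ≈ 0.94339

γ = L₀/L = 970.8/322.0 = 3.014907
β = √(1 − 1/γ²) = 0.94339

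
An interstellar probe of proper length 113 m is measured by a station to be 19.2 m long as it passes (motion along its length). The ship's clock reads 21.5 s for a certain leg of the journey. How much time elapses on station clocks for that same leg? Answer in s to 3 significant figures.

Length contraction ⇒ γ = L₀/L = 113/19.2 = 5.8854
Time dilation: Δt = γτ₀ = 5.8854 × 21.5 s = 127 s

Δt ≈ 127 s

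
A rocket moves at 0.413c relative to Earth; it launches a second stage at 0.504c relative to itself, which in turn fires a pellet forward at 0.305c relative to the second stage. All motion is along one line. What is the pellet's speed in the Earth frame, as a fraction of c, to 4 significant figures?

Compose boost 2: (0.504 + 0.413)/(1 + 0.504×0.413) = 0.9170/1.20815 = 0.759010
Compose boost 3: (0.305 + 0.759010)/(1 + 0.305×0.759010) = 1.06401/1.23150 = 0.8640

u ≈ 0.8640c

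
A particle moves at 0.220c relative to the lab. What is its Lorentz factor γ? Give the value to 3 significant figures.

γ ≈ 1.03

γ = 1/√(1 − β²) = 1/√(1 − 0.220²) = 1/√(0.95160) = 1.03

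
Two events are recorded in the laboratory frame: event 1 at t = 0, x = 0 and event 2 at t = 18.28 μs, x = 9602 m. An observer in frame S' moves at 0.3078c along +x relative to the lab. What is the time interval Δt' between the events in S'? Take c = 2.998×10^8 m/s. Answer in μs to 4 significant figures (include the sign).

γ = 1/√(1 − 0.3078²) = 1.05103
Δt' = γ(Δt − vΔx/c²) = 1.05103 × (18.28 μs − 0.3078×9602 m / (2.998×10^8 m/s))
= 1.05103 × (8.42178 μs) = 8.852 μs

Δt' ≈ 8.852 μs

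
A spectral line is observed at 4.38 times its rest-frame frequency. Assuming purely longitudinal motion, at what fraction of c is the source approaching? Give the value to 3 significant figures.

f_obs/f_src = √((1+β)/(1−β)) = 4.38  ⇒  (1+β)/(1−β) = 19.184
β = |1 − D²|/(1 + D²) = |1 − 19.184|/(1 + 19.184) = 0.901

β ≈ 0.901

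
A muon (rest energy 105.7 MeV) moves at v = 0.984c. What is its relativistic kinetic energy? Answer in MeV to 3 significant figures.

K ≈ 488 MeV

γ = 1/√(1 − 0.984²) = 5.6127
K = (γ − 1)m₀c² = (5.6127 − 1) × 105.7 MeV = 4.6127 × 105.7 MeV = 488 MeV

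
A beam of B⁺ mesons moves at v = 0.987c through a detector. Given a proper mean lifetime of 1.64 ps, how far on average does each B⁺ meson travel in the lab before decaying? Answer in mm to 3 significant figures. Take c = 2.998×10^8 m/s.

d ≈ 3.02 mm

γ = 1/√(1 − 0.987²) = 6.2220
Dilated lifetime: Δt = γτ₀ = 6.2220 × 1.64 ps = 10.204 ps
d = vΔt = 0.987c × 10.204 ps = 2.9590×10^8 m/s × 1.0204×10^-11 s = 3.02 mm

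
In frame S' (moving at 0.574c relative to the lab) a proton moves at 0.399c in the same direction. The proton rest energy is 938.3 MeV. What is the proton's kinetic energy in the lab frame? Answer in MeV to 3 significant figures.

u_lab = (0.399 + 0.574)/(1 + 0.399×0.574) = 0.791684
γ = 1/√(1 − 0.791684²) = 1.6368
K = (γ − 1)m₀c² = (1.6368 − 1) × 938.3 = 0.63685 × 938.3 = 598 MeV

K ≈ 598 MeV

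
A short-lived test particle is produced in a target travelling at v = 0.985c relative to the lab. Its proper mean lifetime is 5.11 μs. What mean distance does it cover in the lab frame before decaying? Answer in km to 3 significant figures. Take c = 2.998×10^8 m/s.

d ≈ 8.75 km

γ = 1/√(1 − 0.985²) = 5.7953
Dilated lifetime: Δt = γτ₀ = 5.7953 × 5.11 μs = 29.614 μs
d = vΔt = 0.985c × 29.614 μs = 2.9530×10^8 m/s × 2.9614×10^-5 s = 8.75 km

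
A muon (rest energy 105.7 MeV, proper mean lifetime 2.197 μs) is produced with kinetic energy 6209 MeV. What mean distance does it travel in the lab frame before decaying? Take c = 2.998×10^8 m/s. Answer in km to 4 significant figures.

d ≈ 39.34 km

γ = 1 + K/(m₀c²) = 1 + 6209/105.7 = 59.7417
β = √(1 − 1/γ²) = 0.999860
Dilated lifetime: γτ₀ = 59.7417 × 2.197 μs = 131.253 μs
d = βc·γτ₀ = 0.999860 × (2.998×10^8 m/s) × 0.000131253 s = 39.34 km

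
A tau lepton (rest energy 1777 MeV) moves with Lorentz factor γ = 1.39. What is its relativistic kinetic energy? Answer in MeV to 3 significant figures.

K ≈ 693 MeV

γ = 1.39 (given)
K = (γ − 1)m₀c² = (1.39 − 1) × 1777 MeV = 0.39000 × 1777 MeV = 693 MeV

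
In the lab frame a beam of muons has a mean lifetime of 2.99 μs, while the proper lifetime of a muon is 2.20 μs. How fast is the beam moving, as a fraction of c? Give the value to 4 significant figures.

β ≈ 0.6772

γ = Δt/τ₀ = 2.99/2.20 = 1.35909
β = √(1 − 1/γ²) = √(1 − 1/1.35909²) = 0.6772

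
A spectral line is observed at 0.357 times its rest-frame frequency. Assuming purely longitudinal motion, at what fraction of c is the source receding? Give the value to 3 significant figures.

f_obs/f_src = √((1−β)/(1+β)) = 0.357  ⇒  (1−β)/(1+β) = 0.12745
β = |1 − D²|/(1 + D²) = |1 − 0.12745|/(1 + 0.12745) = 0.774

β ≈ 0.774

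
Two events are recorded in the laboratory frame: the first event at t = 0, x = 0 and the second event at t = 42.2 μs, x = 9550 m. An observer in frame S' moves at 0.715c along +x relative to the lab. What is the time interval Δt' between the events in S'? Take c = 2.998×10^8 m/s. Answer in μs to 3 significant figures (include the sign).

γ = 1/√(1 − 0.715²) = 1.4304
Δt' = γ(Δt − vΔx/c²) = 1.4304 × (42.2 μs − 0.715×9550 m / (2.998×10^8 m/s))
= 1.4304 × (19.424 μs) = 27.8 μs

Δt' ≈ 27.8 μs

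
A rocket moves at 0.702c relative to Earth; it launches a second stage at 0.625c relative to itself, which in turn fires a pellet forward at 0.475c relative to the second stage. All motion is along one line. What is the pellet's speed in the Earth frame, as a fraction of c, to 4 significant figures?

Compose boost 2: (0.625 + 0.702)/(1 + 0.625×0.702) = 1.327/1.43875 = 0.922328
Compose boost 3: (0.475 + 0.922328)/(1 + 0.475×0.922328) = 1.39733/1.43811 = 0.9716

u ≈ 0.9716c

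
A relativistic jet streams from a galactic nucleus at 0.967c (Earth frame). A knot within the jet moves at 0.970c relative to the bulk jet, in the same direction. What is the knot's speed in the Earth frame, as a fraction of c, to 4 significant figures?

Relativistic velocity addition: u = (u' + v)/(1 + u'v/c²)
= (0.970 + 0.967)/(1 + 0.970×0.967) = 1.937/1.93799 = 0.9995

u ≈ 0.9995c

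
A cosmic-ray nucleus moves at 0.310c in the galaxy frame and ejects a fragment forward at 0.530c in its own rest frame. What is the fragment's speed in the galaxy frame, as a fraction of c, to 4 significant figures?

Compose boost 2: (0.530 + 0.310)/(1 + 0.530×0.310) = 0.8400/1.16430 = 0.7215

u ≈ 0.7215c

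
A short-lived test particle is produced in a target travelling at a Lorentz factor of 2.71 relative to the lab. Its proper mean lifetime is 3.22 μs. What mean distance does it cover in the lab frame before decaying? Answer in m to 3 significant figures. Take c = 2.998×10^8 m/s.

β = √(1 − 1/γ²) = √(1 − 1/2.71²) = 0.92943
Dilated lifetime: Δt = γτ₀ = 2.71 × 3.22 μs = 8.7262 μs
d = vΔt = 0.92943c × 8.7262 μs = 2.7864×10^8 m/s × 8.7262×10^-6 s = 2430 m

d ≈ 2430 m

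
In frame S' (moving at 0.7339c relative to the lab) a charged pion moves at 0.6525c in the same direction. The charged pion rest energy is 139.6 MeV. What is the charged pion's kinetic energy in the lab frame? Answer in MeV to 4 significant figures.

K ≈ 261.5 MeV

u_lab = (0.6525 + 0.7339)/(1 + 0.6525×0.7339) = 0.9374727
γ = 1/√(1 − 0.9374727²) = 2.87308
K = (γ − 1)m₀c² = (2.87308 − 1) × 139.6 = 1.87308 × 139.6 = 261.5 MeV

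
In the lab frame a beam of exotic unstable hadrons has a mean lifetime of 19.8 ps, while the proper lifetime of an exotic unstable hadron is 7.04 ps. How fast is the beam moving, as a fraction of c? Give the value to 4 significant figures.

γ = Δt/τ₀ = 19.8/7.04 = 2.81250
β = √(1 − 1/γ²) = √(1 − 1/2.81250²) = 0.9347

β ≈ 0.9347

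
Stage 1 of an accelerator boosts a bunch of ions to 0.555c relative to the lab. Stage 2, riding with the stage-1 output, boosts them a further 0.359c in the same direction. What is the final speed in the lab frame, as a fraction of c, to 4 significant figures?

Compose boost 2: (0.359 + 0.555)/(1 + 0.359×0.555) = 0.9140/1.19924 = 0.7621

u ≈ 0.7621c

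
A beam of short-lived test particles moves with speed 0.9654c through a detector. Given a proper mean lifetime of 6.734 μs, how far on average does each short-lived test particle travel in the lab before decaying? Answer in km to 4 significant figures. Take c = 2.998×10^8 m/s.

γ = 1/√(1 − 0.9654²) = 3.83474
Dilated lifetime: Δt = γτ₀ = 3.83474 × 6.734 μs = 25.8232 μs
d = vΔt = 0.9654c × 25.8232 μs = 2.89427×10^8 m/s × 2.58232×10^-5 s = 7.474 km

d ≈ 7.474 km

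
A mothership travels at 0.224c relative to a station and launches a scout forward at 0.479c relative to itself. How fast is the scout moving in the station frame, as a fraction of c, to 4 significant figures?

Compose boost 2: (0.479 + 0.224)/(1 + 0.479×0.224) = 0.7030/1.10730 = 0.6349

u ≈ 0.6349c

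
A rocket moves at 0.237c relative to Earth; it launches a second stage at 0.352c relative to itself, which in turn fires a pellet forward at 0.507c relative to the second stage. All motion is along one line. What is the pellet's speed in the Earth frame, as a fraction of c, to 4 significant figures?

Compose boost 2: (0.352 + 0.237)/(1 + 0.352×0.237) = 0.5890/1.08342 = 0.543647
Compose boost 3: (0.507 + 0.543647)/(1 + 0.507×0.543647) = 1.05065/1.27563 = 0.8236

u ≈ 0.8236c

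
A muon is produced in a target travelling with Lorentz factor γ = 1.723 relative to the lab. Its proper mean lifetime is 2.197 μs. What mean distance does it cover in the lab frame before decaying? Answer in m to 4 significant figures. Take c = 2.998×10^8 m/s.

β = √(1 − 1/γ²) = √(1 − 1/1.723²) = 0.814344
Dilated lifetime: Δt = γτ₀ = 1.723 × 2.197 μs = 3.78543 μs
d = vΔt = 0.814344c × 3.78543 μs = 2.44140×10^8 m/s × 3.78543×10^-6 s = 924.2 m

d ≈ 924.2 m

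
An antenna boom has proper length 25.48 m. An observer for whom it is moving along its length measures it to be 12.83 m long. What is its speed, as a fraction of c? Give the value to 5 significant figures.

γ = L₀/L = 25.48/12.83 = 1.985970
β = √(1 − 1/γ²) = 0.86398

β ≈ 0.86398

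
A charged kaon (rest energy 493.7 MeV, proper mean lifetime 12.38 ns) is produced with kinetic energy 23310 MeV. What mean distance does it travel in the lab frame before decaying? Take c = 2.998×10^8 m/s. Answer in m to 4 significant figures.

γ = 1 + K/(m₀c²) = 1 + 23310/493.7 = 48.2149
β = √(1 − 1/γ²) = 0.999785
Dilated lifetime: γτ₀ = 48.2149 × 12.38 ns = 596.901 ns
d = βc·γτ₀ = 0.999785 × (2.998×10^8 m/s) × 5.96901×10^-7 s = 178.9 m

d ≈ 178.9 m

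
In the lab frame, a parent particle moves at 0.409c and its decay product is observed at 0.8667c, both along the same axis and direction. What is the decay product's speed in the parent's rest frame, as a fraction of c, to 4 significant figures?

Inverse velocity addition: u' = (u − v)/(1 − uv/c²)
= (0.8667 − 0.409)/(1 − 0.8667×0.409) = 0.4577/0.645520 = 0.7090

u' ≈ 0.7090c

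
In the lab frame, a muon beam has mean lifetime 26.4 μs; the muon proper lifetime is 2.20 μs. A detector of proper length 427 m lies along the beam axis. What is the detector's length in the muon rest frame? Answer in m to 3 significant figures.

L ≈ 35.6 m

Time dilation ⇒ γ = Δt/τ₀ = 26.4/2.20 = 12.000
Length contraction: L = L₀/γ = 427/12.000 = 35.6 m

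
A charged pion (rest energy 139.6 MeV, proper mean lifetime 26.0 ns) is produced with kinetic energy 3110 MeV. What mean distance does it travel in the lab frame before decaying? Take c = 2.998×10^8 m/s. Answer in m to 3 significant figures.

γ = 1 + K/(m₀c²) = 1 + 3110/139.6 = 23.278
β = √(1 − 1/γ²) = 0.99908
Dilated lifetime: γτ₀ = 23.278 × 26.0 ns = 605.23 ns
d = βc·γτ₀ = 0.99908 × (2.998×10^8 m/s) × 6.0523×10^-7 s = 181 m

d ≈ 181 m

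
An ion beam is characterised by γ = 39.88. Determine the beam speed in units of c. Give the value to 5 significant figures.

β ≈ 0.99969

β = √(1 − 1/γ²) = √(1 − 1/39.88²) = √(0.9993712) = 0.99969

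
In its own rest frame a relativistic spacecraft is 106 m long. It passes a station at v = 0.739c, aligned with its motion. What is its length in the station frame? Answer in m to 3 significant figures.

γ = 1/√(1 − 0.739²) = 1.4843
Length contraction: L = L₀/γ = 106/1.4843 = 71.4 m

L ≈ 71.4 m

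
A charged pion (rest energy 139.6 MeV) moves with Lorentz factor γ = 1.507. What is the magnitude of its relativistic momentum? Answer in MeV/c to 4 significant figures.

β = √(1 − 1/γ²) = √(1 − 1/1.507²) = 0.748114
p = γβm₀c = 1.507 × 0.748114 × 139.6 MeV/c = 157.4 MeV/c

p ≈ 157.4 MeV/c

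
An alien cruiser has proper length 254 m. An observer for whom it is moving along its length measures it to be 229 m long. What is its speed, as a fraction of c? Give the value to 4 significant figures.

β ≈ 0.4326

γ = L₀/L = 254/229 = 1.10917
β = √(1 − 1/γ²) = 0.4326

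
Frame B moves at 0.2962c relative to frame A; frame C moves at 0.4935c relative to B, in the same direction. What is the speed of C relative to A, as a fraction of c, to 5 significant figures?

Compose boost 2: (0.4935 + 0.2962)/(1 + 0.4935×0.2962) = 0.78970/1.146175 = 0.68899

u ≈ 0.68899c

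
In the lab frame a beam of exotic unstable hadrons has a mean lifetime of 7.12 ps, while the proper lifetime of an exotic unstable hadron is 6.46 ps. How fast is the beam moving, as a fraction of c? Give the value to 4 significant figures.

β ≈ 0.4205

γ = Δt/τ₀ = 7.12/6.46 = 1.10217
β = √(1 − 1/γ²) = √(1 − 1/1.10217²) = 0.4205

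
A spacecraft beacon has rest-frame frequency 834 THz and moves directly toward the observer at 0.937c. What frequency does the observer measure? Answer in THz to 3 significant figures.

f_obs ≈ 4620 THz

Relativistic Doppler: f_obs = f_src √((1+β)/(1−β))
= 834 × √(1.9370/0.063000) = 834 × 5.5449 = 4620 THz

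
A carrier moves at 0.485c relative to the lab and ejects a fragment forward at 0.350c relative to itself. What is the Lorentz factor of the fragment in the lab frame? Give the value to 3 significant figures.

u_lab = (0.350 + 0.485)/(1 + 0.350×0.485) = 0.8350/1.16975 = 0.713828
γ = 1/√(1 − 0.713828²) = 1.43

γ ≈ 1.43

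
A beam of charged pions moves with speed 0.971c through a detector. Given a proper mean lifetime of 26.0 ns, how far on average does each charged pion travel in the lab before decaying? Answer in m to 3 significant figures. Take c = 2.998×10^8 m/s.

γ = 1/√(1 − 0.971²) = 4.1827
Dilated lifetime: Δt = γτ₀ = 4.1827 × 26.0 ns = 108.75 ns
d = vΔt = 0.971c × 108.75 ns = 2.9111×10^8 m/s × 1.0875×10^-7 s = 31.7 m

d ≈ 31.7 m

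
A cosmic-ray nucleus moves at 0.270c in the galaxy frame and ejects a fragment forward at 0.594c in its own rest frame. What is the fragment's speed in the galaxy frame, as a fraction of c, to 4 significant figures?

u ≈ 0.7446c

Compose boost 2: (0.594 + 0.270)/(1 + 0.594×0.270) = 0.8640/1.16038 = 0.7446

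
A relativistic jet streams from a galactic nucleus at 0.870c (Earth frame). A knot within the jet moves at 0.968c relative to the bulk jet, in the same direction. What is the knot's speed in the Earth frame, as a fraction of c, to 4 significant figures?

u ≈ 0.9977c

Relativistic velocity addition: u = (u' + v)/(1 + u'v/c²)
= (0.968 + 0.870)/(1 + 0.968×0.870) = 1.838/1.84216 = 0.9977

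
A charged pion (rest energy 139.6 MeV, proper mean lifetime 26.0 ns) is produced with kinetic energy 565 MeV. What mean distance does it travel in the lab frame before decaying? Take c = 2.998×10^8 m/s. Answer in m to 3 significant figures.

d ≈ 38.6 m

γ = 1 + K/(m₀c²) = 1 + 565/139.6 = 5.0473
β = √(1 − 1/γ²) = 0.98018
Dilated lifetime: γτ₀ = 5.0473 × 26.0 ns = 131.23 ns
d = βc·γτ₀ = 0.98018 × (2.998×10^8 m/s) × 1.3123×10^-7 s = 38.6 m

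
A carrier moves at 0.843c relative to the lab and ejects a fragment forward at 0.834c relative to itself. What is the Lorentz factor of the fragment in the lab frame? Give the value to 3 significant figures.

u_lab = (0.834 + 0.843)/(1 + 0.834×0.843) = 1.677/1.70306 = 0.984697
γ = 1/√(1 − 0.984697²) = 5.74

γ ≈ 5.74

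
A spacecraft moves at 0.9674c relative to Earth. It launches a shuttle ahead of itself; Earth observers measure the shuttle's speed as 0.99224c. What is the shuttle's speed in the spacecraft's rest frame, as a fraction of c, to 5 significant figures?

u' ≈ 0.61934c

Inverse velocity addition: u' = (u − v)/(1 − uv/c²)
= (0.99224 − 0.9674)/(1 − 0.99224×0.9674) = 0.024840/0.04010702 = 0.61934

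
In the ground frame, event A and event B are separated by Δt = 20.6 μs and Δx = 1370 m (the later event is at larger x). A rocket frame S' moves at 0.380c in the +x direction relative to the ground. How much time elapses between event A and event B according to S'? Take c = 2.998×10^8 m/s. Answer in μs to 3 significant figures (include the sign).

γ = 1/√(1 − 0.380²) = 1.0811
Δt' = γ(Δt − vΔx/c²) = 1.0811 × (20.6 μs − 0.380×1370 m / (2.998×10^8 m/s))
= 1.0811 × (18.864 μs) = 20.4 μs

Δt' ≈ 20.4 μs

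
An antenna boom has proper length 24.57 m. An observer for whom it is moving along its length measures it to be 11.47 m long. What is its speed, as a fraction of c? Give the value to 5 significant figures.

γ = L₀/L = 24.57/11.47 = 2.142110
β = √(1 − 1/γ²) = 0.88435

β ≈ 0.88435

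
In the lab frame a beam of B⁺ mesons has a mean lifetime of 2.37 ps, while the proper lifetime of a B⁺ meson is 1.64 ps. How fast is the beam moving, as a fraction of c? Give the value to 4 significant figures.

β ≈ 0.7219

γ = Δt/τ₀ = 2.37/1.64 = 1.44512
β = √(1 − 1/γ²) = √(1 − 1/1.44512²) = 0.7219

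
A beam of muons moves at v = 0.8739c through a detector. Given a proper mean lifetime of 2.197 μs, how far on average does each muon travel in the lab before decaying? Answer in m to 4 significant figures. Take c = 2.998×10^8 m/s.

γ = 1/√(1 − 0.8739²) = 2.05717
Dilated lifetime: Δt = γτ₀ = 2.05717 × 2.197 μs = 4.51959 μs
d = vΔt = 0.8739c × 4.51959 μs = 2.61995×10^8 m/s × 4.51959×10^-6 s = 1184 m

d ≈ 1184 m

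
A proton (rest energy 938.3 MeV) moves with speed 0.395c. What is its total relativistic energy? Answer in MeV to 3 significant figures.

E ≈ 1020 MeV

γ = 1/√(1 − 0.395²) = 1.0885
E = γm₀c² = 1.0885 × 938.3 MeV = 1020 MeV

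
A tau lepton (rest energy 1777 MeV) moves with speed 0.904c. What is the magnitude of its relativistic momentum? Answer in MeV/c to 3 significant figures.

p ≈ 3760 MeV/c

γ = 1/√(1 − 0.904²) = 2.3390
p = γβm₀c = 2.3390 × 0.904 × 1777 MeV/c = 3760 MeV/c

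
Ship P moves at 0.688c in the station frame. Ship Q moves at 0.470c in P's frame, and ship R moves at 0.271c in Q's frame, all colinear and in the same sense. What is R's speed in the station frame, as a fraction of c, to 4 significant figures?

u ≈ 0.9264c

Compose boost 2: (0.470 + 0.688)/(1 + 0.470×0.688) = 1.158/1.32336 = 0.875045
Compose boost 3: (0.271 + 0.875045)/(1 + 0.271×0.875045) = 1.14605/1.23714 = 0.9264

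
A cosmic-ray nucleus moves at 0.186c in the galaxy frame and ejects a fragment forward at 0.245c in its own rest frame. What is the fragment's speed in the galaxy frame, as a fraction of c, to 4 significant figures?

u ≈ 0.4122c

Compose boost 2: (0.245 + 0.186)/(1 + 0.245×0.186) = 0.4310/1.04557 = 0.4122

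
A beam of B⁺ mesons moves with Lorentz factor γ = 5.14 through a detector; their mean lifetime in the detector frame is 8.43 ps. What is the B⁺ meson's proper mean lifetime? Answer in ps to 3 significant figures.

τ₀ ≈ 1.64 ps

γ = 5.14 (given)
Proper time: τ₀ = Δt/γ = 8.43/5.14 = 1.64 ps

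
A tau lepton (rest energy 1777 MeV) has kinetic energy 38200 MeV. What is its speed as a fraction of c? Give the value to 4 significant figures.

γ = 1 + K/(m₀c²) = 1 + 38200/1777 = 22.4969
β = √(1 − 1/γ²) = 0.9990

β ≈ 0.9990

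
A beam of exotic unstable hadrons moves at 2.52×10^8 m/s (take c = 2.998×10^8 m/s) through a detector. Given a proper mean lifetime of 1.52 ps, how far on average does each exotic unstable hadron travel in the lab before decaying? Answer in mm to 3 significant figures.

d ≈ 0.707 mm

β = v/c = 2.52×10^8 / 2.998×10^8 = 0.84056
γ = 1/√(1 − 0.84056²) = 1.8460
Dilated lifetime: Δt = γτ₀ = 1.8460 × 1.52 ps = 2.8059 ps
d = vΔt = 0.84056c × 2.8059 ps = 2.5200×10^8 m/s × 2.8059×10^-12 s = 0.707 mm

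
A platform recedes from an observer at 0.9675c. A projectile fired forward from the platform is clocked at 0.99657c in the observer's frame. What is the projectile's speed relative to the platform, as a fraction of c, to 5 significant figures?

u' ≈ 0.81159c

Inverse velocity addition: u' = (u − v)/(1 − uv/c²)
= (0.99657 − 0.9675)/(1 − 0.99657×0.9675) = 0.029070/0.03581853 = 0.81159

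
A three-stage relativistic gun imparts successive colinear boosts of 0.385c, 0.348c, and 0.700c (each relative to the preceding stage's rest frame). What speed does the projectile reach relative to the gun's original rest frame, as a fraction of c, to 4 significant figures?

Compose boost 2: (0.348 + 0.385)/(1 + 0.348×0.385) = 0.7330/1.13398 = 0.646396
Compose boost 3: (0.700 + 0.646396)/(1 + 0.700×0.646396) = 1.34640/1.45248 = 0.9270

u ≈ 0.9270c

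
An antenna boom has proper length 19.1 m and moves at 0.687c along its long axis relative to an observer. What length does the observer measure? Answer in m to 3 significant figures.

γ = 1/√(1 − 0.687²) = 1.3762
Length contraction: L = L₀/γ = 19.1/1.3762 = 13.9 m

L ≈ 13.9 m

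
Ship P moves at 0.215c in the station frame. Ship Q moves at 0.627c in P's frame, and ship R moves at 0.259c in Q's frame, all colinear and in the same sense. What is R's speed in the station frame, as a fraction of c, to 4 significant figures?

u ≈ 0.8396c

Compose boost 2: (0.627 + 0.215)/(1 + 0.627×0.215) = 0.8420/1.13481 = 0.741978
Compose boost 3: (0.259 + 0.741978)/(1 + 0.259×0.741978) = 1.00098/1.19217 = 0.8396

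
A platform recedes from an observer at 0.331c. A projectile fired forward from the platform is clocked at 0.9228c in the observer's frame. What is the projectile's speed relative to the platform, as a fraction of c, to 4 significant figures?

Inverse velocity addition: u' = (u − v)/(1 − uv/c²)
= (0.9228 − 0.331)/(1 − 0.9228×0.331) = 0.5918/0.694553 = 0.8521

u' ≈ 0.8521c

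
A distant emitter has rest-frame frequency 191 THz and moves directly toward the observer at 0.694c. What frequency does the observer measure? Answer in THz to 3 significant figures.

Relativistic Doppler: f_obs = f_src √((1+β)/(1−β))
= 191 × √(1.6940/0.30600) = 191 × 2.3529 = 449 THz

f_obs ≈ 449 THz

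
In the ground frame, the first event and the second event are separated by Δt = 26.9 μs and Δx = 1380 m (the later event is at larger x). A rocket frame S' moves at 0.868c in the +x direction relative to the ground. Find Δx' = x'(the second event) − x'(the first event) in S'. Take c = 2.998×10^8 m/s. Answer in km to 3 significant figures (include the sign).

γ = 1/√(1 − 0.868²) = 2.0138
Δx' = γ(Δx − vΔt) = 2.0138 × (1380 m − 0.868×(2.998×10^8 m/s)×26.9×10^-6 s)
= 2.0138 × (-5620.1 m) = -11.3 km

Δx' ≈ -11.3 km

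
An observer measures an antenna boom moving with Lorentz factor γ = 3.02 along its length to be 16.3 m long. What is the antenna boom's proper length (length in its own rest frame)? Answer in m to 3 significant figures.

γ = 3.02 (given)
L₀ = γL = 3.02 × 16.3 = 49.2 m

L₀ ≈ 49.2 m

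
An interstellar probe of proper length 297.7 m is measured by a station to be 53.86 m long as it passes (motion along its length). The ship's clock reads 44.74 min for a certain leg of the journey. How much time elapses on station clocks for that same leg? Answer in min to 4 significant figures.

Length contraction ⇒ γ = L₀/L = 297.7/53.86 = 5.52729
Time dilation: Δt = γτ₀ = 5.52729 × 44.74 min = 247.3 min

Δt ≈ 247.3 min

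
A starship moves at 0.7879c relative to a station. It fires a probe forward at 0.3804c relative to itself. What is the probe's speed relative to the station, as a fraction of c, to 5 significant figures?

Relativistic velocity addition: u = (u' + v)/(1 + u'v/c²)
= (0.3804 + 0.7879)/(1 + 0.3804×0.7879) = 1.1683/1.299717 = 0.89889

u ≈ 0.89889c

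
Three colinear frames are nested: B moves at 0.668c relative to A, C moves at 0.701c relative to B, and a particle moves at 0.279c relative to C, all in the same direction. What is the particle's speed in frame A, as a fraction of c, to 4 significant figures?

Compose boost 2: (0.701 + 0.668)/(1 + 0.701×0.668) = 1.369/1.46827 = 0.932391
Compose boost 3: (0.279 + 0.932391)/(1 + 0.279×0.932391) = 1.21139/1.26014 = 0.9613

u ≈ 0.9613c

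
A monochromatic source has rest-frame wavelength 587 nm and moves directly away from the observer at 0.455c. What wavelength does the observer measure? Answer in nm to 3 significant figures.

Relativistic Doppler: λ_obs = λ_src √((1+β)/(1−β))
= 587 × √(1.4550/0.54500) = 587 × 1.6339 = 959 nm

λ_obs ≈ 959 nm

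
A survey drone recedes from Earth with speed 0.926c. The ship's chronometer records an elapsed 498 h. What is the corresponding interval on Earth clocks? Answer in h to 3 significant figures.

γ = 1/√(1 − 0.926²) = 2.6488
Time dilation: Δt = γτ₀ = 2.6488 × 498 h = 1320 h

Δt ≈ 1320 h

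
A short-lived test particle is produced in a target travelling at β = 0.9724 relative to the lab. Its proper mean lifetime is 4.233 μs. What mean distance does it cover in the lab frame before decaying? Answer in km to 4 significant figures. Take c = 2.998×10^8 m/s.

d ≈ 5.289 km

γ = 1/√(1 − 0.9724²) = 4.28596
Dilated lifetime: Δt = γτ₀ = 4.28596 × 4.233 μs = 18.1425 μs
d = vΔt = 0.9724c × 18.1425 μs = 2.91526×10^8 m/s × 1.81425×10^-5 s = 5.289 km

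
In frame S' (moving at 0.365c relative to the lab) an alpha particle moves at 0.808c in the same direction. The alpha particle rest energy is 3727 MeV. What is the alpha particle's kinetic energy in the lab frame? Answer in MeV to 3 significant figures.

u_lab = (0.808 + 0.365)/(1 + 0.808×0.365) = 0.905847
γ = 1/√(1 − 0.905847²) = 2.3607
K = (γ − 1)m₀c² = (2.3607 − 1) × 3727 = 1.3607 × 3727 = 5070 MeV

K ≈ 5070 MeV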